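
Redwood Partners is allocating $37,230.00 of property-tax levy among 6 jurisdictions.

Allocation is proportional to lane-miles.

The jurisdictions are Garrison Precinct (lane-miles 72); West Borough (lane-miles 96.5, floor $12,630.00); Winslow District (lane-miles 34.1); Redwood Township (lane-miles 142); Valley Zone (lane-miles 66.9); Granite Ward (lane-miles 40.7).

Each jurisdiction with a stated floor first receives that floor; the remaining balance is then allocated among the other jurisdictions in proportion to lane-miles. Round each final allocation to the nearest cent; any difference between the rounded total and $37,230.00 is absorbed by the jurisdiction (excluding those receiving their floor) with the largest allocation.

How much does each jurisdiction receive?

Garrison Precinct: $4,979.48 | West Borough: $12,630.00 | Winslow District: $2,358.34 | Redwood Township: $9,820.63 | Valley Zone: $4,626.76 | Granite Ward: $2,814.79

Minimums first: West Borough $12,630.00. Remaining pool $24,600.00.
Remaining pool split over remaining lane-miles 355.7: Garrison Precinct 4,979.4771 → $4,979.48; Winslow District 2,358.3357 → $2,358.34; Redwood Township 9,820.6354 → $9,820.64; Valley Zone 4,626.7641 → $4,626.76; Granite Ward 2,814.7877 → $2,814.79.
Rounding difference −$0.01 applied to Redwood Township → $9,820.63.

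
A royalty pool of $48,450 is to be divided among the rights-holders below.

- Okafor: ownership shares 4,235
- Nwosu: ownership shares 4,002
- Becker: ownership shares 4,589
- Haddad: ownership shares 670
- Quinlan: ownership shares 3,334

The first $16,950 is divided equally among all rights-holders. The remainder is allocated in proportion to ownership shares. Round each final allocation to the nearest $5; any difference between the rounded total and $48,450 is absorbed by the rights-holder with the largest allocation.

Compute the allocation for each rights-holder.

Okafor: $11,315 · Nwosu: $10,880 · Becker: $11,980 · Haddad: $4,645 · Quinlan: $9,630

Equal tier: $16,950 ÷ 5 = $3,390 apiece.
Remainder $31,500 by ownership shares (total 16,830): Okafor 7,926.47 → $7,925; Nwosu 7,490.37 → $7,490; Becker 8,589.04 → $8,590; Haddad 1,254.01 → $1,255; Quinlan 6,240.11 → $6,240.
Totals: Okafor $3,390 + $7,925 = $11,315; Nwosu $3,390 + $7,490 = $10,880; Becker $3,390 + $8,590 = $11,980; Haddad $3,390 + $1,255 = $4,645; Quinlan $3,390 + $6,240 = $9,630.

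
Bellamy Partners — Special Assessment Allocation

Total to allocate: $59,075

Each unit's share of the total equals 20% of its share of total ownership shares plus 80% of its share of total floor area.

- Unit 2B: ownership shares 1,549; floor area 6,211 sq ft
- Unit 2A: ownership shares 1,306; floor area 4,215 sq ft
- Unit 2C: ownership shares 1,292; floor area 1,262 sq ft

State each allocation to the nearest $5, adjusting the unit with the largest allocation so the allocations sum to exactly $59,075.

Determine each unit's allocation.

Unit 2B: $29,525 · Unit 2A: $20,765 · Unit 2C: $8,785

Ownership shares total 4,147; floor area total 11,688.
Combined weights (20% ownership shares + 80% floor area): Unit 2B 0.4998; Unit 2A 0.3515; Unit 2C 0.1487.
Unrounded shares: Unit 2B 29,527.13; Unit 2A 20,764.05; Unit 2C 8,783.82.
Rounded to nearest $5: Unit 2B $29,525; Unit 2A $20,765; Unit 2C $8,785. Sum = $59,075.
Rounded total matches; no reconciliation needed.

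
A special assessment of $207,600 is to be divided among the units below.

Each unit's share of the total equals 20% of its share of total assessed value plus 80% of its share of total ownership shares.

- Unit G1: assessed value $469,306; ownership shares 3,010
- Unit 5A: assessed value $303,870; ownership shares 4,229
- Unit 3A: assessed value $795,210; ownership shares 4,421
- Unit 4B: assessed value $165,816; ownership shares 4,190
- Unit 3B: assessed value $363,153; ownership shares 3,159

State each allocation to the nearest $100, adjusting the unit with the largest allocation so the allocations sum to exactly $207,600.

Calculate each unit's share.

Unit G1: $35,600 · Unit 5A: $43,000 · Unit 3A: $54,300 · Unit 4B: $39,900 · Unit 3B: $34,800

Assessed value total 2,097,355; ownership shares total 19,009.
Combined weights (20% assessed value + 80% ownership shares): Unit G1 0.1714; Unit 5A 0.2070; Unit 3A 0.2619; Unit 4B 0.1921; Unit 3B 0.1676.
Raw shares: Unit G1 35,588.66; Unit 5A 42,963.93; Unit 3A 54,368.16; Unit 4B 39,890.22; Unit 3B 34,789.02.
After rounding ($100): Unit G1 $35,600; Unit 5A $43,000; Unit 3A $54,400; Unit 4B $39,900; Unit 3B $34,800. Sum = $207,700.
Difference $207,600 − $207,700 = −$100 applied to largest allocation (Unit 3A): Unit 3A becomes $54,300.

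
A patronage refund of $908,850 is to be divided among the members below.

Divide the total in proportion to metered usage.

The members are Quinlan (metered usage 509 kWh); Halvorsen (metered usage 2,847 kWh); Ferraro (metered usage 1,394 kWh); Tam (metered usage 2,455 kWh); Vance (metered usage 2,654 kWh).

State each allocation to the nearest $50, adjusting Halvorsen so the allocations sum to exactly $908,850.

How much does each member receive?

Quinlan: $46,900 · Halvorsen: $262,500 · Ferraro: $128,500 · Tam: $226,300 · Vance: $244,650

Sum of metered usage: 9,859.
Raw shares: Quinlan 509/9,859 × $908,850 = 46,922.07; Halvorsen 2,847/9,859 × $908,850 = 262,450.14; Ferraro 1,394/9,859 × $908,850 = 128,505.62; Tam 2,455/9,859 × $908,850 = 226,313.70; Vance 2,654/9,859 × $908,850 = 244,658.47.
At nearest $50: Quinlan $46,900; Halvorsen $262,450; Ferraro $128,500; Tam $226,300; Vance $244,650. Sum = $908,800.
Difference $908,850 − $908,800 = +$50 applied to Halvorsen: Halvorsen becomes $262,500.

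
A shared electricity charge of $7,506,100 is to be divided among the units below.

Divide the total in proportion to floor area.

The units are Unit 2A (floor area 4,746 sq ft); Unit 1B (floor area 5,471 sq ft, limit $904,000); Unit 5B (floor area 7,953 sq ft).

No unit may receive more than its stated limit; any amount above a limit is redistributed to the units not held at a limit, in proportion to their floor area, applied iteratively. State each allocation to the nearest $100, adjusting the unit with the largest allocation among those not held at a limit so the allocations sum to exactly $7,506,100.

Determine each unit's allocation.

Total floor area = 18,170.
Pro-rata shares before constraints: Unit 2A 1,960,591.67; Unit 1B 2,260,092.08; Unit 5B 3,285,416.25.
Capped: Unit 1B ($904,000); remaining pool $6,602,100 reallocated over remaining floor area 12,699.
Remaining shares: Unit 2A 2,467,404.25 → $2,467,400; Unit 5B 4,134,695.75 → $4,134,700.

Unit 2A: $2,467,400 · Unit 1B: $904,000 · Unit 5B: $4,134,700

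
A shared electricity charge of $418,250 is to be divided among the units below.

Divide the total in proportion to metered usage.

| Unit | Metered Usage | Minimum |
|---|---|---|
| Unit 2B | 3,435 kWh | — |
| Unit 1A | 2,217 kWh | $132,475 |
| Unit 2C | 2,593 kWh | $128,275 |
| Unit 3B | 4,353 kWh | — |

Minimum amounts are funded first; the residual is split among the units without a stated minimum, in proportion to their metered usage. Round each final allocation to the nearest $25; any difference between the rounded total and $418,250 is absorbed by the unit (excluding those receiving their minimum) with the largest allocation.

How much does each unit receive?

Unit 2B: $69,475 · Unit 1A: $132,475 · Unit 2C: $128,275 · Unit 3B: $88,025

Guaranteed amounts: Unit 1A $132,475; Unit 2C $128,275. Remaining pool $157,500.
Remaining pool split over remaining metered usage 7,788: Unit 2B 69,467.45 → $69,475; Unit 3B 88,032.55 → $88,025.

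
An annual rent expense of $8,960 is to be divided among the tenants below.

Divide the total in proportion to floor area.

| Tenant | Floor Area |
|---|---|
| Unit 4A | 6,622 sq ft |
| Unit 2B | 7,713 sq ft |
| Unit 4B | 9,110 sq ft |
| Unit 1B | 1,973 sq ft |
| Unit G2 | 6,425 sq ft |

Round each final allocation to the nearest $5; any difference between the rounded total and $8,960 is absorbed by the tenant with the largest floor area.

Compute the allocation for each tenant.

Unit 4A: $1,865 | Unit 2B: $2,170 | Unit 4B: $2,560 | Unit 1B: $555 | Unit G2: $1,810

Combined floor area = 31,843.
Raw shares: Unit 4A 6,622/31,843 × $8,960 = 1,863.30; Unit 2B 7,713/31,843 × $8,960 = 2,170.29; Unit 4B 9,110/31,843 × $8,960 = 2,563.38; Unit 1B 1,973/31,843 × $8,960 = 555.16; Unit G2 6,425/31,843 × $8,960 = 1,807.87.
After rounding ($5): Unit 4A $1,865; Unit 2B $2,170; Unit 4B $2,565; Unit 1B $555; Unit G2 $1,810. Sum = $8,965.
Difference $8,960 − $8,965 = −$5 applied to largest floor area (Unit 4B): Unit 4B becomes $2,560.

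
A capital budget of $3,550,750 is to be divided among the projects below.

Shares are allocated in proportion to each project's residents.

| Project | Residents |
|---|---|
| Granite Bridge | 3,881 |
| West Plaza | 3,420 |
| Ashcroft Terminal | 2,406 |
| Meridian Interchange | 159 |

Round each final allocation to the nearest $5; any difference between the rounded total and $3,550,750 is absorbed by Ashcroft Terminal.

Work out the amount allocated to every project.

Residents total: 9,866.
Unrounded shares: Granite Bridge 3,881/9,866 × $3,550,750 = 1,396,762.70; West Plaza 3,420/9,866 × $3,550,750 = 1,230,849.89; Ashcroft Terminal 2,406/9,866 × $3,550,750 = 865,913.69; Meridian Interchange 159/9,866 × $3,550,750 = 57,223.72.
Rounded to nearest $5: Granite Bridge $1,396,765; West Plaza $1,230,850; Ashcroft Terminal $865,915; Meridian Interchange $57,225. Sum = $3,550,755.
Difference $3,550,750 − $3,550,755 = −$5 applied to Ashcroft Terminal: Ashcroft Terminal becomes $865,910.

Granite Bridge: $1,396,765 · West Plaza: $1,230,850 · Ashcroft Terminal: $865,910 · Meridian Interchange: $57,225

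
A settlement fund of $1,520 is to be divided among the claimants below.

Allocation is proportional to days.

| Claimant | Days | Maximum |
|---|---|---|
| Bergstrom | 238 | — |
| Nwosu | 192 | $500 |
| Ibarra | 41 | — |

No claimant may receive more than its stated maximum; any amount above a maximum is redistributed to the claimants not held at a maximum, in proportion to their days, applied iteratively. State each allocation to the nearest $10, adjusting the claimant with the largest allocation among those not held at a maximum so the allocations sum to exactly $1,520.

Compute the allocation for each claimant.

Bergstrom: $870 · Nwosu: $500 · Ibarra: $150

Days total: 471.
Unconstrained shares: Bergstrom 768.07; Nwosu 619.62; Ibarra 132.31.
Held at cap: Nwosu ($500); remaining pool $1,020 reallocated over remaining days 279.
Shares after redistribution: Bergstrom 870.11 → $870; Ibarra 149.89 → $150.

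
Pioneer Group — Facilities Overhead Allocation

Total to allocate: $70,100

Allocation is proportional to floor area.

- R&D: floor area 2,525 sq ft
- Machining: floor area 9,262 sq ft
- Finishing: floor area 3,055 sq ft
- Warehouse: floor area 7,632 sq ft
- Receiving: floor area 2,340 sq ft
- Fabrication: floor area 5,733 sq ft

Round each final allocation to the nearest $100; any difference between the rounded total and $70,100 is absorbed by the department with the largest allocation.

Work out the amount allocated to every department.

R&D: $5,800 · Machining: $21,200 · Finishing: $7,000 · Warehouse: $17,500 · Receiving: $5,400 · Fabrication: $13,200

Combined floor area = 30,547.
Proportional shares: R&D 2,525/30,547 × $70,100 = 5,794.43; Machining 9,262/30,547 × $70,100 = 21,254.66; Finishing 3,055/30,547 × $70,100 = 7,010.69; Warehouse 7,632/30,547 × $70,100 = 17,514.10; Receiving 2,340/30,547 × $70,100 = 5,369.89; Fabrication 5,733/30,547 × $70,100 = 13,156.23.
After rounding ($100): R&D $5,800; Machining $21,300; Finishing $7,000; Warehouse $17,500; Receiving $5,400; Fabrication $13,200. Sum = $70,200.
Difference $70,100 − $70,200 = −$100 applied to largest allocation (Machining): Machining becomes $21,200.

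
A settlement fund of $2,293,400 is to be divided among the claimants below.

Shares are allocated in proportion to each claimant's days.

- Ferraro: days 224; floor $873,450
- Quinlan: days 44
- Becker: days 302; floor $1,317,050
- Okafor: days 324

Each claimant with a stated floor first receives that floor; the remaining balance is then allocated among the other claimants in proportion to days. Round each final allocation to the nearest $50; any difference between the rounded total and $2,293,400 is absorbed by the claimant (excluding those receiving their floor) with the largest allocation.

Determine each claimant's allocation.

Guaranteed amounts: Ferraro $873,450; Becker $1,317,050. Residual $102,900.
Residual split over remaining days 368: Quinlan 12,303.26 → $12,300; Okafor 90,596.74 → $90,600.

Ferraro: $873,450 | Quinlan: $12,300 | Becker: $1,317,050 | Okafor: $90,600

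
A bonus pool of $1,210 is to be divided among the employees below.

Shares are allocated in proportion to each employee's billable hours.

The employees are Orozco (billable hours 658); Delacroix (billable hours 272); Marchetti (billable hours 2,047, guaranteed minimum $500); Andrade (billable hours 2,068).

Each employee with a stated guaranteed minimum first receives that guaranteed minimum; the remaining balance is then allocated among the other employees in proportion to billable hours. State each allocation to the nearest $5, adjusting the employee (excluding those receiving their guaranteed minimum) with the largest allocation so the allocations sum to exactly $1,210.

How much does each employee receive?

Minimums first: Marchetti $500. Residual $710.
Residual split over remaining billable hours 2,998: Orozco 155.83 → $155; Delacroix 64.42 → $65; Andrade 489.75 → $490.

Orozco: $155 | Delacroix: $65 | Marchetti: $500 | Andrade: $490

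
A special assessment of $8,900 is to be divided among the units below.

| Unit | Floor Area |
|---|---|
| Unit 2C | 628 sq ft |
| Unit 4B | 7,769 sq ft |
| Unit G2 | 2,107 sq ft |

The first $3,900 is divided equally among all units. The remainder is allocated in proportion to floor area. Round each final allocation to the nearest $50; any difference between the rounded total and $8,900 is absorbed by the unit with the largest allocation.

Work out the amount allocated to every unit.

$3,900 shared equally gives $1,300 per unit.
Remainder $5,000 by floor area (total 10,504): Unit 2C 298.93 → $300; Unit 4B 3,698.12 → $3,700; Unit G2 1,002.95 → $1,000.
Totals: Unit 2C $1,300 + $300 = $1,600; Unit 4B $1,300 + $3,700 = $5,000; Unit G2 $1,300 + $1,000 = $2,300.

Unit 2C: $1,600 | Unit 4B: $5,000 | Unit G2: $2,300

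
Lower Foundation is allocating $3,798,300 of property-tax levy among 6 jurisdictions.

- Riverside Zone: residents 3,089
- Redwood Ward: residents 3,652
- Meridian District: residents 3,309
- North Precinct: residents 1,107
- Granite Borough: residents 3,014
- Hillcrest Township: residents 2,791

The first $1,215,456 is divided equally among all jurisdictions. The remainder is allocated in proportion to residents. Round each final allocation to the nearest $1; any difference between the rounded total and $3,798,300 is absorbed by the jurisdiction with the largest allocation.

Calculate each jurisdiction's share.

$1,215,456 shared equally gives $202,576 per jurisdiction.
Remainder $2,582,844 by residents (total 16,962): Riverside Zone 470,369.36 → $470,369; Redwood Ward 556,098.71 → $556,099; Meridian District 503,869.28 → $503,869; North Precinct 168,565.52 → $168,566; Granite Borough 458,948.93 → $458,949; Hillcrest Township 424,992.19 → $424,992.
Totals: Riverside Zone $202,576 + $470,369 = $672,945; Redwood Ward $202,576 + $556,099 = $758,675; Meridian District $202,576 + $503,869 = $706,445; North Precinct $202,576 + $168,566 = $371,142; Granite Borough $202,576 + $458,949 = $661,525; Hillcrest Township $202,576 + $424,992 = $627,568.

Riverside Zone: $672,945 | Redwood Ward: $758,675 | Meridian District: $706,445 | North Precinct: $371,142 | Granite Borough: $661,525 | Hillcrest Township: $627,568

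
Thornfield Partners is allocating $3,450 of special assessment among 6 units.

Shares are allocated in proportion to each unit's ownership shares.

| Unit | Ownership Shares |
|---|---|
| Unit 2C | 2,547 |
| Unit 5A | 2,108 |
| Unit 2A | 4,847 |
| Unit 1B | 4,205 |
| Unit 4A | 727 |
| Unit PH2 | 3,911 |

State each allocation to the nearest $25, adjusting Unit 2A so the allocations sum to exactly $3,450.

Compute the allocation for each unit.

Ownership shares total: 18,345.
Unrounded shares: Unit 2C 2,547/18,345 × $3,450 = 478.99; Unit 5A 2,108/18,345 × $3,450 = 396.43; Unit 2A 4,847/18,345 × $3,450 = 911.54; Unit 1B 4,205/18,345 × $3,450 = 790.80; Unit 4A 727/18,345 × $3,450 = 136.72; Unit PH2 3,911/18,345 × $3,450 = 735.51.
Rounded to nearest $25: Unit 2C $475; Unit 5A $400; Unit 2A $900; Unit 1B $800; Unit 4A $125; Unit PH2 $725. Sum = $3,425.
Difference $3,450 − $3,425 = +$25 applied to Unit 2A: Unit 2A becomes $925.

Unit 2C: $475 · Unit 5A: $400 · Unit 2A: $925 · Unit 1B: $800 · Unit 4A: $125 · Unit PH2: $725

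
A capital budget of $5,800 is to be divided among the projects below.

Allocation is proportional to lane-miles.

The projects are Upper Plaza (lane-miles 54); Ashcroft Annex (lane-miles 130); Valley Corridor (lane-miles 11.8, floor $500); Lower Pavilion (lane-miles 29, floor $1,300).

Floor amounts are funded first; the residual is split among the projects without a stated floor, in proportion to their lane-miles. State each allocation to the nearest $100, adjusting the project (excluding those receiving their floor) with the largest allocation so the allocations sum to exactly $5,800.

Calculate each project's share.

Fund the minimums — Valley Corridor $500; Lower Pavilion $1,300. Residual $4,000.
Residual split over remaining lane-miles 184: Upper Plaza 1,173.91 → $1,200; Ashcroft Annex 2,826.09 → $2,800.

Upper Plaza: $1,200 | Ashcroft Annex: $2,800 | Valley Corridor: $500 | Lower Pavilion: $1,300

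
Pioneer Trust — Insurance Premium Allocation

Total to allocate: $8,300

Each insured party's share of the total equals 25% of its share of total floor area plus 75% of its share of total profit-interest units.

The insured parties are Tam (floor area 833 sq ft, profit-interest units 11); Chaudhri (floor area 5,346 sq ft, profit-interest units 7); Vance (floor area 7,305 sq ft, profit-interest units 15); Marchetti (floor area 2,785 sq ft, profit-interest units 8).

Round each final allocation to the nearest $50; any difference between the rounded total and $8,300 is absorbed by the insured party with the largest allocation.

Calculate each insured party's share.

Tam: $1,800; Chaudhri: $1,750; Vance: $3,200; Marchetti: $1,550

Totals — floor area 16,269, profit-interest units 41.
Composite weights (25% floor area + 75% profit-interest units): Tam 0.2140; Chaudhri 0.2102; Vance 0.3866; Marchetti 0.1891.
Unrounded shares: Tam 1,776.37; Chaudhri 1,744.65; Vance 3,209.14; Marchetti 1,569.84.
Rounded to nearest $50: Tam $1,800; Chaudhri $1,750; Vance $3,200; Marchetti $1,550. Sum = $8,300.
Rounded total matches; no reconciliation needed.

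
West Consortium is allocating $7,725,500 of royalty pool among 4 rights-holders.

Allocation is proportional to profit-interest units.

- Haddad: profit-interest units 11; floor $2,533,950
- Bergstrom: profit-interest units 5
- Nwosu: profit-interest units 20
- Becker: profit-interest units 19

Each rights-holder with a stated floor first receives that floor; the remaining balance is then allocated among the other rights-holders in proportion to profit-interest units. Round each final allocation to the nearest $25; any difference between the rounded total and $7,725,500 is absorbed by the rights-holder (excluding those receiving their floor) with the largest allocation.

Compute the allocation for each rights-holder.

Haddad: $2,533,950 | Bergstrom: $589,950 | Nwosu: $2,359,800 | Becker: $2,241,800

Minimums first: Haddad $2,533,950. Residual $5,191,550.
Residual split over remaining profit-interest units 44: Bergstrom 589,948.86 → $589,950; Nwosu 2,359,795.45 → $2,359,800; Becker 2,241,805.68 → $2,241,800.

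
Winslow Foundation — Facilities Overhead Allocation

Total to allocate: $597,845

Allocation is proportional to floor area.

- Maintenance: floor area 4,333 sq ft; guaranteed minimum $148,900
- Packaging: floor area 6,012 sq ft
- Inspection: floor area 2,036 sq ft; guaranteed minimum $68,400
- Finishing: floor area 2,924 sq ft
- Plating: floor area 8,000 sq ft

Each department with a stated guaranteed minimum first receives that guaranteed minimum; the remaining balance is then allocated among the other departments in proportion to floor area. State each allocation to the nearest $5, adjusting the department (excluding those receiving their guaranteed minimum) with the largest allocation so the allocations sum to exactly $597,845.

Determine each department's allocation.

Guaranteed amounts: Maintenance $148,900; Inspection $68,400. Balance $380,545.
Balance split over remaining floor area 16,936: Packaging 135,087.18 → $135,085; Finishing 65,701.09 → $65,700; Plating 179,756.73 → $179,755.
Rounding difference +$5 applied to Plating → $179,760.

Maintenance: $148,900 | Packaging: $135,085 | Inspection: $68,400 | Finishing: $65,700 | Plating: $179,760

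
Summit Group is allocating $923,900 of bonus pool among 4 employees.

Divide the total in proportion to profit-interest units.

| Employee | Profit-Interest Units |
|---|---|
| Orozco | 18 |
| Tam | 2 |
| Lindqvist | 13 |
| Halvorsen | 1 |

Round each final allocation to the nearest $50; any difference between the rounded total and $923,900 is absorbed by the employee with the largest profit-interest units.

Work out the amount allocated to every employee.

Orozco: $489,150 · Tam: $54,350 · Lindqvist: $353,250 · Halvorsen: $27,150

Total profit-interest units = 34.
Raw shares: Orozco 18/34 × $923,900 = 489,123.53; Tam 2/34 × $923,900 = 54,347.06; Lindqvist 13/34 × $923,900 = 353,255.88; Halvorsen 1/34 × $923,900 = 27,173.53.
After rounding ($50): Orozco $489,100; Tam $54,350; Lindqvist $353,250; Halvorsen $27,150. Sum = $923,850.
Difference $923,900 − $923,850 = +$50 applied to largest profit-interest units (Orozco): Orozco becomes $489,150.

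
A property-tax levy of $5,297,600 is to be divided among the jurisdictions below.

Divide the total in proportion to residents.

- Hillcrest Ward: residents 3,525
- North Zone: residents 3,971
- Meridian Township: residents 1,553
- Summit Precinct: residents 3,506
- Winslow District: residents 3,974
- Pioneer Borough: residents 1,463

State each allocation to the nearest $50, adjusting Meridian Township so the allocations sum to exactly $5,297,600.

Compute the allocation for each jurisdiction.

Combined residents = 17,992.
Unrounded shares: Hillcrest Ward 3,525/17,992 × $5,297,600 = 1,037,907.96; North Zone 3,971/17,992 × $5,297,600 = 1,169,229.08; Meridian Township 1,553/17,992 × $5,297,600 = 457,268.39; Summit Precinct 3,506/17,992 × $5,297,600 = 1,032,313.56; Winslow District 3,974/17,992 × $5,297,600 = 1,170,112.41; Pioneer Borough 1,463/17,992 × $5,297,600 = 430,768.61.
After rounding ($50): Hillcrest Ward $1,037,900; North Zone $1,169,250; Meridian Township $457,250; Summit Precinct $1,032,300; Winslow District $1,170,100; Pioneer Borough $430,750. Sum = $5,297,550.
Difference $5,297,600 − $5,297,550 = +$50 applied to Meridian Township: Meridian Township becomes $457,300.

Hillcrest Ward: $1,037,900 | North Zone: $1,169,250 | Meridian Township: $457,300 | Summit Precinct: $1,032,300 | Winslow District: $1,170,100 | Pioneer Borough: $430,750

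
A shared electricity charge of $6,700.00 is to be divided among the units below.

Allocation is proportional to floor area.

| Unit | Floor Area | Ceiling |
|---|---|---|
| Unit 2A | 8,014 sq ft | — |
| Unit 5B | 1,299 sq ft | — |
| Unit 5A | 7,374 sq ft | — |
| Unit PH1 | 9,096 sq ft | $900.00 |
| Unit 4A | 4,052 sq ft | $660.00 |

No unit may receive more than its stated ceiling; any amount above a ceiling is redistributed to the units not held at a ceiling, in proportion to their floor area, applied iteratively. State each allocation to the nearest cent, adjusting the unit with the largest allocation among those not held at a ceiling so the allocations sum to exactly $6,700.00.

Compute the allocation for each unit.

Unit 2A: $2,468.51 | Unit 5B: $400.12 | Unit 5A: $2,271.37 | Unit PH1: $900.00 | Unit 4A: $660.00

Floor area total: 29,835.
Pro-rata shares before constraints: Unit 2A 1,799.6916; Unit 5B 291.7144; Unit 5A 1,655.9678; Unit PH1 2,042.6747; Unit 4A 909.9514.
Cap binds for Unit PH1 ($900.00), Unit 4A ($660.00); remaining pool $5,140.00 reallocated over remaining floor area 16,687.
Redistributed shares: Unit 2A 2,468.5060 → $2,468.51; Unit 5B 400.1234 → $400.12; Unit 5A 2,271.3705 → $2,271.37.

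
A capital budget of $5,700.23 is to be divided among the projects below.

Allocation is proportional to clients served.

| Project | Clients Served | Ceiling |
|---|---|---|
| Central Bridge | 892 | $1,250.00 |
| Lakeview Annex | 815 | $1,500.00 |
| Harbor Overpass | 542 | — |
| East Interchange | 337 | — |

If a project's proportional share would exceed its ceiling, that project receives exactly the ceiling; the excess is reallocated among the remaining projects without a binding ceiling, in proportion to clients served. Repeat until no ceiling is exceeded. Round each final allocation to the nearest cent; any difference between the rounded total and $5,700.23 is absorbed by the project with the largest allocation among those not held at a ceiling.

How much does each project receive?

Central Bridge: $1,250.00 | Lakeview Annex: $1,500.00 | Harbor Overpass: $1,819.14 | East Interchange: $1,131.09

Clients served total: 2,586.
Proportional shares (ignoring caps): Central Bridge 1,966.2046; Lakeview Annex 1,796.4762; Harbor Overpass 1,194.7118; East Interchange 742.8374.
Cap binds for Central Bridge ($1,250.00), Lakeview Annex ($1,500.00); remaining pool $2,950.23 reallocated over remaining clients served 879.
Redistributed shares: Harbor Overpass 1,819.1407 → $1,819.14; East Interchange 1,131.0893 → $1,131.09.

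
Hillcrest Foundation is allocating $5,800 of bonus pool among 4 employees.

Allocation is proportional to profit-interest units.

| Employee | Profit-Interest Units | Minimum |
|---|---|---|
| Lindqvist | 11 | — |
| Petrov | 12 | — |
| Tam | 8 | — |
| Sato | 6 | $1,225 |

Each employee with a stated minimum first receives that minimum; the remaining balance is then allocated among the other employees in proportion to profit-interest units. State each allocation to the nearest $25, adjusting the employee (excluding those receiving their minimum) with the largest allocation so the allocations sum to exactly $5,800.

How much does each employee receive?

Guaranteed amounts: Sato $1,225. Remaining pool $4,575.
Remaining pool split over remaining profit-interest units 31: Lindqvist 1,623.39 → $1,625; Petrov 1,770.97 → $1,775; Tam 1,180.65 → $1,175.

Lindqvist: $1,625; Petrov: $1,775; Tam: $1,175; Sato: $1,225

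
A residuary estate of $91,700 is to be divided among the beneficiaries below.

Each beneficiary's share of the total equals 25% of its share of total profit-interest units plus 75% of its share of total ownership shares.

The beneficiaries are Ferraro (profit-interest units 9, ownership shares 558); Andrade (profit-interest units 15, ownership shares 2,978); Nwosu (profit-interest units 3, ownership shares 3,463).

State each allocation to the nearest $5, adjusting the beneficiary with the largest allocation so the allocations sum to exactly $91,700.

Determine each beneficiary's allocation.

Ferraro: $13,125; Andrade: $42,000; Nwosu: $36,575

Profit-interest units total 27; ownership shares total 6,999.
Combined weights (25% profit-interest units + 75% ownership shares): Ferraro 0.1431; Andrade 0.4580; Nwosu 0.3989.
Raw shares: Ferraro 13,124.80; Andrade 41,999.14; Nwosu 36,576.06.
At nearest $5: Ferraro $13,125; Andrade $42,000; Nwosu $36,575. Sum = $91,700.
Rounded total matches; no reconciliation needed.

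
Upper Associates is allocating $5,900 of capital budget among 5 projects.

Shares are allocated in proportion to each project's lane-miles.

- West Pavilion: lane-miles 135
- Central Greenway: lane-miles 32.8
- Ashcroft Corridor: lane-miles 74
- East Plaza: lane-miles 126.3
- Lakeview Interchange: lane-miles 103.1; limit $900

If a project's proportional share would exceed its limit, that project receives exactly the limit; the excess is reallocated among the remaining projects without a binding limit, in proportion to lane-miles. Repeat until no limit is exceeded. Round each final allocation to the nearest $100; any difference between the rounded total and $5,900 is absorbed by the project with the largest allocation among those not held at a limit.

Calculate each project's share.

West Pavilion: $1,900; Central Greenway: $400; Ashcroft Corridor: $1,000; East Plaza: $1,700; Lakeview Interchange: $900

Combined lane-miles = 471.2.
Proportional shares (ignoring caps): West Pavilion 1,690.37; Central Greenway 410.70; Ashcroft Corridor 926.57; East Plaza 1,581.43; Lakeview Interchange 1,290.94.
Capped: Lakeview Interchange ($900); remaining pool $5,000 reallocated over remaining lane-miles 368.1.
Remaining shares: West Pavilion 1,833.74 → $1,800; Central Greenway 445.53 → $400; Ashcroft Corridor 1,005.16 → $1,000; East Plaza 1,715.57 → $1,700.
Rounding difference +$100 applied to West Pavilion → $1,900.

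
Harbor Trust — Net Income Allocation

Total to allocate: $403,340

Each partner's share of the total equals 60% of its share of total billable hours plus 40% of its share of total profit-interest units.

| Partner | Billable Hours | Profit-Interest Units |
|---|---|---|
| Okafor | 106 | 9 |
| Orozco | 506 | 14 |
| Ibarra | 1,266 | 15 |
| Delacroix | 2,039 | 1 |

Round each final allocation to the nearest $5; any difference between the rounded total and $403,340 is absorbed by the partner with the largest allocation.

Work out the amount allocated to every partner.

Okafor: $43,780 · Orozco: $89,180 · Ibarra: $140,270 · Delacroix: $130,110

Totals — billable hours 3,917, profit-interest units 39.
Combined weights (60% billable hours + 40% profit-interest units): Okafor 0.1085; Orozco 0.2211; Ibarra 0.3478; Delacroix 0.3226.
Unrounded shares: Okafor 43,780.38; Orozco 89,177.68; Ibarra 140,269.58; Delacroix 130,112.35.
At nearest $5: Okafor $43,780; Orozco $89,180; Ibarra $140,270; Delacroix $130,110. Sum = $403,340.
Rounded total matches; no reconciliation needed.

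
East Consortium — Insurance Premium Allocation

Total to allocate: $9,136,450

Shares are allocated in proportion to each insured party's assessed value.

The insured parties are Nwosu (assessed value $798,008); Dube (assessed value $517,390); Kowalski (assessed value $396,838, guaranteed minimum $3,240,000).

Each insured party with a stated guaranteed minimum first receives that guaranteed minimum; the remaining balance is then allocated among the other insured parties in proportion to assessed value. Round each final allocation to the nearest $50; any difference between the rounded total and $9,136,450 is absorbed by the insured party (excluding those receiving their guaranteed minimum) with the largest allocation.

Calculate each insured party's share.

Nwosu: $3,577,200; Dube: $2,319,250; Kowalski: $3,240,000

Minimums first: Kowalski $3,240,000. Residual $5,896,450.
Residual split over remaining assessed value 1,315,398: Nwosu 3,577,179.13 → $3,577,200; Dube 2,319,270.87 → $2,319,250.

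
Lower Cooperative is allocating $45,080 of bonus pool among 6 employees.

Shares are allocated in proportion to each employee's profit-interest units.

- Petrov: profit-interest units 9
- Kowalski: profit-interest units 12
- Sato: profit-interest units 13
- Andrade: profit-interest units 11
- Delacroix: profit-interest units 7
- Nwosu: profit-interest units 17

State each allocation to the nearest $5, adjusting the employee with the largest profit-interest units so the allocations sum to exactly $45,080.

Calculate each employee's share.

Petrov: $5,880 | Kowalski: $7,840 | Sato: $8,495 | Andrade: $7,185 | Delacroix: $4,575 | Nwosu: $11,105

Profit-interest units total: 9 + 12 + 13 + 11 + 7 + 17 = 69.
Pro-rata amounts: Petrov 5,880.00; Kowalski 7,840.00; Sato 8,493.33; Andrade 7,186.67; Delacroix 4,573.33; Nwosu 11,106.67.
At nearest $5: Petrov $5,880; Kowalski $7,840; Sato $8,495; Andrade $7,185; Delacroix $4,575; Nwosu $11,105. Sum = $45,080.
Sum already equals the total — no adjustment.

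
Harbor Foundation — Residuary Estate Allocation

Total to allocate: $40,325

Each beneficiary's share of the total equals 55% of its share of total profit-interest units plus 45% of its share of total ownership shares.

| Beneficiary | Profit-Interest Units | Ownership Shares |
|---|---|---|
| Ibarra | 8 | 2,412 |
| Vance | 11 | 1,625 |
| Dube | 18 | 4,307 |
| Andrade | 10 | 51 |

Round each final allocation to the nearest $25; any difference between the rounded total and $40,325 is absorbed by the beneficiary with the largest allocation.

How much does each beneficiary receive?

Ibarra: $9,000; Vance: $8,700; Dube: $17,800; Andrade: $4,825

Totals — profit-interest units 47, ownership shares 8,395.
Composite weights (55% profit-interest units + 45% ownership shares): Ibarra 0.2229; Vance 0.2158; Dube 0.4415; Andrade 0.1198.
Proportional shares: Ibarra 8,988.78; Vance 8,703.30; Dube 17,803.80; Andrade 4,829.12.
At nearest $25: Ibarra $9,000; Vance $8,700; Dube $17,800; Andrade $4,825. Sum = $40,325.
No rounding difference to absorb.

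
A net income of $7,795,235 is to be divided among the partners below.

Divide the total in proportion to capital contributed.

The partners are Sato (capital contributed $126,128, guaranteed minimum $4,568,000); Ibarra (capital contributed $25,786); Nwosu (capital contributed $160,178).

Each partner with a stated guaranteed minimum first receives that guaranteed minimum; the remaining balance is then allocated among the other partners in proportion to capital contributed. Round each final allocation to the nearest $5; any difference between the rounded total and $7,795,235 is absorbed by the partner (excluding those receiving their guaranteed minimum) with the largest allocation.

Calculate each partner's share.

Sato: $4,568,000; Ibarra: $447,490; Nwosu: $2,779,745

Fund the minimums — Sato $4,568,000. Balance $3,227,235.
Balance split over remaining capital contributed 185,964: Ibarra 447,492.43 → $447,490; Nwosu 2,779,742.57 → $2,779,745.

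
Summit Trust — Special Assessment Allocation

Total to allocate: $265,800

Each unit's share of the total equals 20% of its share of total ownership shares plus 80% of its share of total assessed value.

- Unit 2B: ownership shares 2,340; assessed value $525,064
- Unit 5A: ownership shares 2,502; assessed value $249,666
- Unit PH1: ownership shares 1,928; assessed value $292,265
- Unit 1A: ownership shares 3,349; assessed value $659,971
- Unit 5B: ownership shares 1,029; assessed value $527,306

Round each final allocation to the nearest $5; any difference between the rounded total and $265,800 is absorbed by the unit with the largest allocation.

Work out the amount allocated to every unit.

Unit 2B: $60,685 | Unit 5A: $35,480 | Unit PH1: $36,760 | Unit 1A: $78,230 | Unit 5B: $54,645

Totals — ownership shares 11,148, assessed value 2,254,272.
Combined weights (20% ownership shares + 80% assessed value): Unit 2B 0.2283; Unit 5A 0.1335; Unit PH1 0.1383; Unit 1A 0.2943; Unit 5B 0.2056.
Unrounded shares: Unit 2B 60,686.46; Unit 5A 35,481.35; Unit PH1 36,762.45; Unit 1A 78,223.40; Unit 5B 54,646.35.
After rounding ($5): Unit 2B $60,685; Unit 5A $35,480; Unit PH1 $36,760; Unit 1A $78,225; Unit 5B $54,645. Sum = $265,795.
Difference $265,800 − $265,795 = +$5 applied to largest allocation (Unit 1A): Unit 1A becomes $78,230.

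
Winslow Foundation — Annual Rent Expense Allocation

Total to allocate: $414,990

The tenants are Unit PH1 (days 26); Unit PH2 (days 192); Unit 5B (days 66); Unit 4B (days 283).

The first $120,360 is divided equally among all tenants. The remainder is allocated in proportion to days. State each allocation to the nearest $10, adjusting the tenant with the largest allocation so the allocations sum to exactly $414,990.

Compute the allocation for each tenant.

$120,360 shared equally gives $30,090 per tenant.
Remainder $294,630 by days (total 567): Unit PH1 13,510.37 → $13,510; Unit PH2 99,768.89 → $99,770; Unit 5B 34,295.56 → $34,300; Unit 4B 147,055.19 → $147,060.
Rounding difference −$10 on remainder applied to Unit 4B.
Totals: Unit PH1 $30,090 + $13,510 = $43,600; Unit PH2 $30,090 + $99,770 = $129,860; Unit 5B $30,090 + $34,300 = $64,390; Unit 4B $30,090 + $147,050 = $177,140.

Unit PH1: $43,600; Unit PH2: $129,860; Unit 5B: $64,390; Unit 4B: $177,140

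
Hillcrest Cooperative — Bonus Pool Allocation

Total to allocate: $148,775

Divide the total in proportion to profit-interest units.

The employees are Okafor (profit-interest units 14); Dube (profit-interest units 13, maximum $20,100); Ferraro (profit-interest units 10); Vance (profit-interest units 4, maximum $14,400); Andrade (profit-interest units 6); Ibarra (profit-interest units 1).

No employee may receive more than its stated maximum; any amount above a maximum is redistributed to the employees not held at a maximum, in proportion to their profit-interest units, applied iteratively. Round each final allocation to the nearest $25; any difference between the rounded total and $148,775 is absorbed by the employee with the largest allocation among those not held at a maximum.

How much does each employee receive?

Okafor: $51,600 · Dube: $20,100 · Ferraro: $36,875 · Vance: $14,400 · Andrade: $22,125 · Ibarra: $3,675

Total profit-interest units = 48.
Unconstrained shares: Okafor 43,392.71; Dube 40,293.23; Ferraro 30,994.79; Vance 12,397.92; Andrade 18,596.88; Ibarra 3,099.48.
Cap binds for Dube ($20,100); balance $128,675 reallocated over remaining profit-interest units 35.
Cap binds for Vance ($14,400); balance $114,275 reallocated over remaining profit-interest units 31.
Shares after redistribution: Okafor 51,608.06 → $51,600; Ferraro 36,862.90 → $36,875; Andrade 22,117.74 → $22,125; Ibarra 3,686.29 → $3,675.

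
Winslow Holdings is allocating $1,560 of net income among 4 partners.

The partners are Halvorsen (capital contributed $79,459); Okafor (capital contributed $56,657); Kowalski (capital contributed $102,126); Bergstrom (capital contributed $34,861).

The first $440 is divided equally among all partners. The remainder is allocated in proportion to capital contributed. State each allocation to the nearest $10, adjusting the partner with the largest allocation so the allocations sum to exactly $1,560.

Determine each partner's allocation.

Equal tier: $440 ÷ 4 = $110 apiece.
Remainder $1,120 by capital contributed (total 273,103): Halvorsen 325.86 → $330; Okafor 232.35 → $230; Kowalski 418.82 → $420; Bergstrom 142.97 → $140.
Totals: Halvorsen $110 + $330 = $440; Okafor $110 + $230 = $340; Kowalski $110 + $420 = $530; Bergstrom $110 + $140 = $250.

Halvorsen: $440 · Okafor: $340 · Kowalski: $530 · Bergstrom: $250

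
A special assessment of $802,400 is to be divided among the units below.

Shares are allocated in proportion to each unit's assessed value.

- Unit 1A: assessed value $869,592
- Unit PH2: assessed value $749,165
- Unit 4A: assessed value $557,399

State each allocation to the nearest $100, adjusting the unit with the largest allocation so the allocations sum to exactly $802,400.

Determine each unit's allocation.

Unit 1A: $320,700; Unit PH2: $276,200; Unit 4A: $205,500

Total assessed value = 2,176,156.
Unrounded shares: Unit 1A 869,592/2,176,156 × $802,400 = 320,639.06; Unit PH2 749,165/2,176,156 × $802,400 = 276,234.79; Unit 4A 557,399/2,176,156 × $802,400 = 205,526.15.
At nearest $100: Unit 1A $320,600; Unit PH2 $276,200; Unit 4A $205,500. Sum = $802,300.
Difference $802,400 − $802,300 = +$100 applied to largest allocation (Unit 1A): Unit 1A becomes $320,700.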